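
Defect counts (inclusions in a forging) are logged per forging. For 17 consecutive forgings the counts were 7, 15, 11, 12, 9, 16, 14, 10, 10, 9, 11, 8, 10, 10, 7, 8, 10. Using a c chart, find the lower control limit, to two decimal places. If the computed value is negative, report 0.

0.73

c̄ = (7 + 15 + 11 + 12 + 9 + 16 + 14 + 10 + 10 + 9 + 11 + 8 + 10 + 10 + 7 + 8 + 10) / 17 = 177 / 17 = 10.4118
LCL = c̄ − 3√c̄ = 10.4118 − 3 × 3.2267 = 0.7316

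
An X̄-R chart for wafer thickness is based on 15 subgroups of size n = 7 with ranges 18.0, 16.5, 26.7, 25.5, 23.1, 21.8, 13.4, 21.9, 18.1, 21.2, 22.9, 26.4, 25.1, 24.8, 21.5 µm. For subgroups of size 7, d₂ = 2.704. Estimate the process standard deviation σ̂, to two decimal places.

8.06

R̄ = (18.0 + 16.5 + 26.7 + 25.5 + 23.1 + 21.8 + 13.4 + 21.9 + 18.1 + 21.2 + 22.9 + 26.4 + 25.1 + 24.8 + 21.5) / 15 = 21.7933
σ̂ = R̄ / d₂ = 21.7933 / 2.704 = 8.0597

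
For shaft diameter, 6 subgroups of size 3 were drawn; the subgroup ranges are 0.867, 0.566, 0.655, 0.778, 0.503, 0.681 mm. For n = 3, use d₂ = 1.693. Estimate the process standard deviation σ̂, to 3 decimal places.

0.399

R̄ = (0.867 + 0.566 + 0.655 + 0.778 + 0.503 + 0.681) / 6 = 0.6750
σ̂ = R̄ / d₂ = 0.6750 / 1.693 = 0.3987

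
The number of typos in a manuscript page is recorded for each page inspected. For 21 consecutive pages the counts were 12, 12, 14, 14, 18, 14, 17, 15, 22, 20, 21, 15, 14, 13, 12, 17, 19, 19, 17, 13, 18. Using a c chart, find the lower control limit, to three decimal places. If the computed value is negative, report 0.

4.000

c̄ = (12 + 12 + 14 + 14 + 18 + 14 + 17 + 15 + 22 + 20 + 21 + 15 + 14 + 13 + 12 + 17 + 19 + 19 + 17 + 13 + 18) / 21 = 336 / 21 = 16.0000
LCL = c̄ − 3√c̄ = 16.0000 − 3 × 4.0000 = 4.0000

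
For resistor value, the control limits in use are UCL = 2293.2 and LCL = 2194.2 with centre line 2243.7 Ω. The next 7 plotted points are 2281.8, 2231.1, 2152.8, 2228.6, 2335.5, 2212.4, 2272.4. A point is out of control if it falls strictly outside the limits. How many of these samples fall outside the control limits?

Compare each point to [2194.2, 2293.2]: sample 3 = 2152.8 < LCL; sample 5 = 2335.5 > UCL.

2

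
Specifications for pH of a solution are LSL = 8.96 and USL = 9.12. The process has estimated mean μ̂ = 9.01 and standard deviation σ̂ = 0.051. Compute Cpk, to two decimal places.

0.33

Cpu = (USL − μ̂) / (3σ̂) = (9.12 − 9.01) / (3 × 0.051) = 0.7190; Cpl = (μ̂ − LSL) / (3σ̂) = (9.01 − 8.96) / (3 × 0.051) = 0.3268; Cpk = min(Cpu, Cpl) = 0.3268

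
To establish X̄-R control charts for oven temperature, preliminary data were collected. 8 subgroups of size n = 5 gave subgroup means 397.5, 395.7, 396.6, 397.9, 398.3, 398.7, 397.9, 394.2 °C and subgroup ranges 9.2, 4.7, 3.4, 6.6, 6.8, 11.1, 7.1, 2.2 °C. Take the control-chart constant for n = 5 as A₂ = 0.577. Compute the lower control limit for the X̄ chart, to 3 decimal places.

X̄̄ = (397.5 + 395.7 + 396.6 + 397.9 + 398.3 + 398.7 + 397.9 + 394.2) / 8 = 3176.8000 / 8 = 397.1000
R̄ = (9.2 + 4.7 + 3.4 + 6.6 + 6.8 + 11.1 + 7.1 + 2.2) / 8 = 51.1000 / 8 = 6.3875
LCL = X̄̄ − A₂·R̄ = 397.1000 − 0.577 × 6.3875 = 393.4144

393.414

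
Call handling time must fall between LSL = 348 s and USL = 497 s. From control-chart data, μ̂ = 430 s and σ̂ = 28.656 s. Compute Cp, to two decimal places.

0.87

Cp = (USL − LSL) / (6σ̂) = (497 − 348) / (6 × 28.656) = 149.0000 / 171.9360 = 0.8666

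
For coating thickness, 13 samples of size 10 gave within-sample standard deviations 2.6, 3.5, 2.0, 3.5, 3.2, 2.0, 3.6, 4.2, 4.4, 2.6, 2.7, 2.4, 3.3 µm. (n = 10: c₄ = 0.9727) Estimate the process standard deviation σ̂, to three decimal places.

s̄ = (2.6 + 3.5 + 2.0 + 3.5 + 3.2 + 2.0 + 3.6 + 4.2 + 4.4 + 2.6 + 2.7 + 2.4 + 3.3) / 13 = 3.0769
σ̂ = s̄ / c₄ = 3.0769 / 0.9727 = 3.1633

3.163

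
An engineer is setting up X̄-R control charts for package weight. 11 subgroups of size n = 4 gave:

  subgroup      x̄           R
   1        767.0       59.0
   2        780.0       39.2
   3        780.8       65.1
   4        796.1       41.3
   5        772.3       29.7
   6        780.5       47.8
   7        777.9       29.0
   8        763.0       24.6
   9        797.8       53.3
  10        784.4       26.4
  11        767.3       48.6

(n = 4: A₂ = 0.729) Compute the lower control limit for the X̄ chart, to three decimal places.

X̄̄ = (767.0 + 780.0 + 780.8 + 796.1 + 772.3 + 780.5 + 777.9 + 763.0 + 797.8 + 784.4 + 767.3) / 11 = 8567.1000 / 11 = 778.8273
R̄ = (59.0 + 39.2 + 65.1 + 41.3 + 29.7 + 47.8 + 29.0 + 24.6 + 53.3 + 26.4 + 48.6) / 11 = 464.0000 / 11 = 42.1818
LCL = X̄̄ − A₂·R̄ = 778.8273 − 0.729 × 42.1818 = 748.0767

748.077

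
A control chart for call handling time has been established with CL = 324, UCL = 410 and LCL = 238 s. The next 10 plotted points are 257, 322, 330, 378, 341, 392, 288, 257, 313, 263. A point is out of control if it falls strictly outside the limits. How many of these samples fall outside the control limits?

All 10 points lie within [238, 410].

0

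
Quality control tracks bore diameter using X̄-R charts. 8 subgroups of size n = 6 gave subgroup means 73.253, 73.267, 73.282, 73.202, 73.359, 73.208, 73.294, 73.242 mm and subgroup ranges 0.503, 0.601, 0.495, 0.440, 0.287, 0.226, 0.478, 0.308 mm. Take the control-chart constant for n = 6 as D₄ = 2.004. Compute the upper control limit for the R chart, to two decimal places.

R̄ = (0.503 + 0.601 + 0.495 + 0.440 + 0.287 + 0.226 + 0.478 + 0.308) / 8 = 3.3380 / 8 = 0.4173
UCL_R = D₄·R̄ = 2.004 × 0.4173 = 0.8362

0.84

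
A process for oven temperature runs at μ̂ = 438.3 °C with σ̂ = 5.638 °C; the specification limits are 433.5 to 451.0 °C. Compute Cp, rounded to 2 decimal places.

0.52

Cp = (USL − LSL) / (6σ̂) = (451.0 − 433.5) / (6 × 5.638) = 17.5000 / 33.8280 = 0.5173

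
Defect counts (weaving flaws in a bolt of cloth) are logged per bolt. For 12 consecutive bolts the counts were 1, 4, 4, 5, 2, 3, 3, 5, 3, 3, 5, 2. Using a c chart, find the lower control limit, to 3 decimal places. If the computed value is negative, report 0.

c̄ = (1 + 4 + 4 + 5 + 2 + 3 + 3 + 5 + 3 + 3 + 5 + 2) / 12 = 40 / 12 = 3.3333
LCL = c̄ − 3√c̄ = 3.3333 − 3 × 1.8257 = -2.1439 → 0 (cannot be negative)

0.000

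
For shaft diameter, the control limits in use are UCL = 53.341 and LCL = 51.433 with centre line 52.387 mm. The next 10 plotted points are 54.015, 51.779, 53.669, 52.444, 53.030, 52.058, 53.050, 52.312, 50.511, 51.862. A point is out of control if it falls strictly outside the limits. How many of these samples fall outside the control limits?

3

Compare each point to [51.433, 53.341]: sample 1 = 54.015 > UCL; sample 3 = 53.669 > UCL; sample 9 = 50.511 < LCL.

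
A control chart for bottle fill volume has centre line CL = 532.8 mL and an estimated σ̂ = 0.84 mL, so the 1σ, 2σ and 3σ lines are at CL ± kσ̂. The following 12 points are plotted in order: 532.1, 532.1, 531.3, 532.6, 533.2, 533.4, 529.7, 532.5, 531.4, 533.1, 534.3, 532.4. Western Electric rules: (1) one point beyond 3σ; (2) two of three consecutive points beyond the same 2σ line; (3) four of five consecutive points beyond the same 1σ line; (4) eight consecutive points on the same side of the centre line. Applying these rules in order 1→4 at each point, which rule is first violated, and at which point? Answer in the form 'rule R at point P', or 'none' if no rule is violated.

rule 1 at point 7

Zone of each point (C = within 1σ̂, B = 1σ̂–2σ̂, A = 2σ̂–3σ̂, * = beyond 3σ̂; sign = side of CL): 1:-C, 2:-C, 3:-B, 4:-C, 5:+C, 6:+C, 7:-*, 8:-C, 9:-B, 10:+C, 11:+B, 12:-C
Rule 1 (one point beyond the 3σ limits) is satisfied at point 7.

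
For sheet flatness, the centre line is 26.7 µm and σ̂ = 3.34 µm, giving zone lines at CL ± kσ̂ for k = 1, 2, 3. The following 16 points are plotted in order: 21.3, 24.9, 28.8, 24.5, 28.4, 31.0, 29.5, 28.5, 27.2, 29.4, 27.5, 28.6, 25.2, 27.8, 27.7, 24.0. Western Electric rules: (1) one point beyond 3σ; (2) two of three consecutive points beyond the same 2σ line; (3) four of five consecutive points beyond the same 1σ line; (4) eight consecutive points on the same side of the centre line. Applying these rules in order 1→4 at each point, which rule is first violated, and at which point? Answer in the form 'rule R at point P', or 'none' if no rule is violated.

Zone of each point (C = within 1σ̂, B = 1σ̂–2σ̂, A = 2σ̂–3σ̂, * = beyond 3σ̂; sign = side of CL): 1:-B, 2:-C, 3:+C, 4:-C, 5:+C, 6:+B, 7:+C, 8:+C, 9:+C, 10:+C, 11:+C, 12:+C, 13:-C, 14:+C, 15:+C, 16:-C
Rule 4 (eight consecutive points on the same side of the centre line) is satisfied at point 12.

rule 4 at point 12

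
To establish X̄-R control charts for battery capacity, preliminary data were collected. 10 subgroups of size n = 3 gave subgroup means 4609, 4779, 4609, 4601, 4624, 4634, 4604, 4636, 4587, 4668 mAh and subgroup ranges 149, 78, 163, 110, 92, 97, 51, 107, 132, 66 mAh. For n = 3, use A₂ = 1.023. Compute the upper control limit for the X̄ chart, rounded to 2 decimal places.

4742.00

X̄̄ = (4609 + 4779 + 4609 + 4601 + 4624 + 4634 + 4604 + 4636 + 4587 + 4668) / 10 = 46351.0000 / 10 = 4635.1000
R̄ = (149 + 78 + 163 + 110 + 92 + 97 + 51 + 107 + 132 + 66) / 10 = 1045.0000 / 10 = 104.5000
UCL = X̄̄ + A₂·R̄ = 4635.1000 + 1.023 × 104.5000 = 4742.0035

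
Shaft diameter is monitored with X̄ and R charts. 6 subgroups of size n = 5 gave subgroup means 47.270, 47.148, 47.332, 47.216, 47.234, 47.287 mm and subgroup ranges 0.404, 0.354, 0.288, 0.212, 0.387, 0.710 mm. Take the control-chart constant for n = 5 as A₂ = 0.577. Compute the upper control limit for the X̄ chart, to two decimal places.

X̄̄ = (47.270 + 47.148 + 47.332 + 47.216 + 47.234 + 47.287) / 6 = 283.4870 / 6 = 47.2478
R̄ = (0.404 + 0.354 + 0.288 + 0.212 + 0.387 + 0.710) / 6 = 2.3550 / 6 = 0.3925
UCL = X̄̄ + A₂·R̄ = 47.2478 + 0.577 × 0.3925 = 47.4743

47.47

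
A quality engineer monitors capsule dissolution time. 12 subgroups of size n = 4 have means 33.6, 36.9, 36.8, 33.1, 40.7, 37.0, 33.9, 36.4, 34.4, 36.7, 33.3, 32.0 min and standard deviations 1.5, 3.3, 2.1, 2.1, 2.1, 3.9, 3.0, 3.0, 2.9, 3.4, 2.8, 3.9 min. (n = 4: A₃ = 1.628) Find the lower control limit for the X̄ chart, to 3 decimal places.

X̄̄ = (33.6 + 36.9 + 36.8 + 33.1 + 40.7 + 37.0 + 33.9 + 36.4 + 34.4 + 36.7 + 33.3 + 32.0) / 12 = 35.4000
s̄ = (1.5 + 3.3 + 2.1 + 2.1 + 2.1 + 3.9 + 3.0 + 3.0 + 2.9 + 3.4 + 2.8 + 3.9) / 12 = 2.8333
LCL = X̄̄ − A₃·s̄ = 35.4000 − 1.628 × 2.8333 = 30.7873

30.787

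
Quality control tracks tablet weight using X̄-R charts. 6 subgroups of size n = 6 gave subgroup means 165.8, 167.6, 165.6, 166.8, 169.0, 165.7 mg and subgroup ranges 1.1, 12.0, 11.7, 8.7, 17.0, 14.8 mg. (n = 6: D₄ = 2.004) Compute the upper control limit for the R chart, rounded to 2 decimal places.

21.81

R̄ = (1.1 + 12.0 + 11.7 + 8.7 + 17.0 + 14.8) / 6 = 65.3000 / 6 = 10.8833
UCL_R = D₄·R̄ = 2.004 × 10.8833 = 21.8102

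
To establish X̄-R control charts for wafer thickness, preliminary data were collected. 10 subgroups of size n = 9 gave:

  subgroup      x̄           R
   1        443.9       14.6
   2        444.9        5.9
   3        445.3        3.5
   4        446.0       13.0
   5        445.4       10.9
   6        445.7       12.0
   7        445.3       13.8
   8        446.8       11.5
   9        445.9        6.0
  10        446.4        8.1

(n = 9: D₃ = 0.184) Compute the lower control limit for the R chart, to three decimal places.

R̄ = (14.6 + 5.9 + 3.5 + 13.0 + 10.9 + 12.0 + 13.8 + 11.5 + 6.0 + 8.1) / 10 = 99.3000 / 10 = 9.9300
LCL_R = D₃·R̄ = 0.184 × 9.9300 = 1.8271

1.827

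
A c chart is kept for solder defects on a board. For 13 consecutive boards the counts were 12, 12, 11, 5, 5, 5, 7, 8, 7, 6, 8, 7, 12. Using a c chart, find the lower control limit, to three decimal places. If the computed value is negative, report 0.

0.000

c̄ = (12 + 12 + 11 + 5 + 5 + 5 + 7 + 8 + 7 + 6 + 8 + 7 + 12) / 13 = 105 / 13 = 8.0769
LCL = c̄ − 3√c̄ = 8.0769 − 3 × 2.8420 = -0.4491 → 0 (cannot be negative)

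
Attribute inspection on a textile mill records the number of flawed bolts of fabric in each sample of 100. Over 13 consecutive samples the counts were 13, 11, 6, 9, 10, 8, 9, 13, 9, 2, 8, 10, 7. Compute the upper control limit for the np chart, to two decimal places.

17.37

p̄ = Σdᵢ / (k·n) = 115 / (13 × 100) = 0.08846
UCL = np̄ + 3·√(np̄(1−p̄)) = 8.8462 + 3 × √(8.8462×0.91154) = 8.8462 + 3 × 2.8396 = 17.3651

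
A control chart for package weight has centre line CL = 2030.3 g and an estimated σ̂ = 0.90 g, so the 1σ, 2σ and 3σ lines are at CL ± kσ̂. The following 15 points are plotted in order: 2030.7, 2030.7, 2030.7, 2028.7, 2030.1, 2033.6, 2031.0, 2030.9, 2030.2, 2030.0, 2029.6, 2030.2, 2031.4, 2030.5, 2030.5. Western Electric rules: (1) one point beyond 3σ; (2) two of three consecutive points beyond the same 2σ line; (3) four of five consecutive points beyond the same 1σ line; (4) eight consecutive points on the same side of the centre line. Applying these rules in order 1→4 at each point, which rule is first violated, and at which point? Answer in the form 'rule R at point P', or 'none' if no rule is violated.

rule 1 at point 6

Zone of each point (C = within 1σ̂, B = 1σ̂–2σ̂, A = 2σ̂–3σ̂, * = beyond 3σ̂; sign = side of CL): 1:+C, 2:+C, 3:+C, 4:-B, 5:-C, 6:+*, 7:+C, 8:+C, 9:-C, 10:-C, 11:-C, 12:-C, 13:+B, 14:+C, 15:+C
Rule 1 (one point beyond the 3σ limits) is satisfied at point 6.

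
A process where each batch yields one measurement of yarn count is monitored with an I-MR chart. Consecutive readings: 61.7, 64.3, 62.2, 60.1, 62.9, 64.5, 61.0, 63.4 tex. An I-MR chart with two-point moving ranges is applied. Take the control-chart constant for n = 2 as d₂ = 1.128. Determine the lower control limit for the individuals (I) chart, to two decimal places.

X̄ = (61.7 + 64.3 + 62.2 + 60.1 + 62.9 + 64.5 + 61.0 + 63.4) / 8 = 62.5125
Moving ranges: 2.6, 2.1, 2.1, 2.8, 1.6, 3.5, 2.4; M̄R̄ = 17.1000 / 7 = 2.4429
LCL = X̄ − 3·M̄R̄/d₂ = 62.5125 − 3 × 2.4429 / 1.128 = 56.0155

56.02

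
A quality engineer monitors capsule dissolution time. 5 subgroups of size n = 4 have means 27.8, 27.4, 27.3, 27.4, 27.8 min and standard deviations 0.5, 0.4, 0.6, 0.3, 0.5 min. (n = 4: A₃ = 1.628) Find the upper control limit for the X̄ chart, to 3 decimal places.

28.289

X̄̄ = (27.8 + 27.4 + 27.3 + 27.4 + 27.8) / 5 = 27.5400
s̄ = (0.5 + 0.4 + 0.6 + 0.3 + 0.5) / 5 = 0.4600
UCL = X̄̄ + A₃·s̄ = 27.5400 + 1.628 × 0.4600 = 28.2889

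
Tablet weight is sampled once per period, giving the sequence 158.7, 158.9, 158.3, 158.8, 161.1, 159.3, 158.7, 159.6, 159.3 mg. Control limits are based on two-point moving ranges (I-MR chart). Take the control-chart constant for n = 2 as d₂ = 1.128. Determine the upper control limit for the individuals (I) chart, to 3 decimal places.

X̄ = (158.7 + 158.9 + 158.3 + 158.8 + 161.1 + 159.3 + 158.7 + 159.6 + 159.3) / 9 = 159.1889
Moving ranges: 0.2, 0.6, 0.5, 2.3, 1.8, 0.6, 0.9, 0.3; M̄R̄ = 7.2000 / 8 = 0.9000
UCL = X̄ + 3·M̄R̄/d₂ = 159.1889 + 3 × 0.9000 / 1.128 = 161.5825

161.583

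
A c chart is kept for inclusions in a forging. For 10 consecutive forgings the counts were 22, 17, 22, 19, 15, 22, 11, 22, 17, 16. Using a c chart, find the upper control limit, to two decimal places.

31.13

c̄ = (22 + 17 + 22 + 19 + 15 + 22 + 11 + 22 + 17 + 16) / 10 = 183 / 10 = 18.3000
UCL = c̄ + 3√c̄ = 18.3000 + 3 × √18.3000 = 18.3000 + 3 × 4.2778 = 31.1335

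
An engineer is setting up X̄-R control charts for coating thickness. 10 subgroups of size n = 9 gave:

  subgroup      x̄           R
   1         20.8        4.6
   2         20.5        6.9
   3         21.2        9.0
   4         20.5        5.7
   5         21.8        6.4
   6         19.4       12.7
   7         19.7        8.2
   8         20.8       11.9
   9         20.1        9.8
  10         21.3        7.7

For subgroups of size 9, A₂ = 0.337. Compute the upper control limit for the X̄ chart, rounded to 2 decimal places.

23.40

X̄̄ = (20.8 + 20.5 + 21.2 + 20.5 + 21.8 + 19.4 + 19.7 + 20.8 + 20.1 + 21.3) / 10 = 206.1000 / 10 = 20.6100
R̄ = (4.6 + 6.9 + 9.0 + 5.7 + 6.4 + 12.7 + 8.2 + 11.9 + 9.8 + 7.7) / 10 = 82.9000 / 10 = 8.2900
UCL = X̄̄ + A₂·R̄ = 20.6100 + 0.337 × 8.2900 = 23.4037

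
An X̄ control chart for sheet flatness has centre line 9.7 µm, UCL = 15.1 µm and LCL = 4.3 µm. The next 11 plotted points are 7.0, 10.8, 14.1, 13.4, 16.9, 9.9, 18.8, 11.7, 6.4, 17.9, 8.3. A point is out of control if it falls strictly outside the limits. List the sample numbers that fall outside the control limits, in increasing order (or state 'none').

5, 7, 10

Compare each point to [4.3, 15.1]: sample 5 = 16.9 > UCL; sample 7 = 18.8 > UCL; sample 10 = 17.9 > UCL.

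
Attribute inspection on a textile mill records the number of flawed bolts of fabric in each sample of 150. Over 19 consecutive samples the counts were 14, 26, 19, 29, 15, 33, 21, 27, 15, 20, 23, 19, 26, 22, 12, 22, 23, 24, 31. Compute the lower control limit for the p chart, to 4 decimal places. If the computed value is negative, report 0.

0.0608

p̄ = Σdᵢ / (k·n) = 421 / (19 × 150) = 0.14772
LCL = p̄ − 3·√(p̄(1−p̄)/n) = 0.14772 − 3 × 0.02897 = 0.06081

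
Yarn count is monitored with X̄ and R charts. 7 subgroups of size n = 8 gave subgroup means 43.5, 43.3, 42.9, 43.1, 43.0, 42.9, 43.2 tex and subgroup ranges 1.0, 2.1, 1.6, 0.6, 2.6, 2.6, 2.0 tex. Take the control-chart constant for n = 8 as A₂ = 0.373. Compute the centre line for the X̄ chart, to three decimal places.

X̄̄ = (43.5 + 43.3 + 42.9 + 43.1 + 43.0 + 42.9 + 43.2) / 7 = 301.9000 / 7 = 43.1286
CL = X̄̄ = 43.1286

43.129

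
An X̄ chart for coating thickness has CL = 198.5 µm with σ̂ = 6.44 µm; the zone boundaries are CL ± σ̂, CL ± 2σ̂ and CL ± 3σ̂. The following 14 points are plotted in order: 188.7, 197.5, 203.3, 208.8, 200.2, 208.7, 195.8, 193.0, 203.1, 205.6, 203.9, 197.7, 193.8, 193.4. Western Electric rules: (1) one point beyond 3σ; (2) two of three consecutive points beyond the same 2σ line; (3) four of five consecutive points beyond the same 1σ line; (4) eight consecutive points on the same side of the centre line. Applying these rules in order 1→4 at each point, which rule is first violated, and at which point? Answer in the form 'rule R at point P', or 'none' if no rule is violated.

Zone of each point (C = within 1σ̂, B = 1σ̂–2σ̂, A = 2σ̂–3σ̂, * = beyond 3σ̂; sign = side of CL): 1:-B, 2:-C, 3:+C, 4:+B, 5:+C, 6:+B, 7:-C, 8:-C, 9:+C, 10:+B, 11:+C, 12:-C, 13:-C, 14:-C
No rule fires across all 14 points.

none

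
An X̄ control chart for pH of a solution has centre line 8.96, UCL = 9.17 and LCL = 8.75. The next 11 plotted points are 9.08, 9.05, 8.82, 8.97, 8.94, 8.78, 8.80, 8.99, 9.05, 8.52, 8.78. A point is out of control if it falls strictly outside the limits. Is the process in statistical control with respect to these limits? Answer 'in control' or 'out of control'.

Compare each point to [8.75, 9.17]: sample 10 = 8.52 < LCL.

out of control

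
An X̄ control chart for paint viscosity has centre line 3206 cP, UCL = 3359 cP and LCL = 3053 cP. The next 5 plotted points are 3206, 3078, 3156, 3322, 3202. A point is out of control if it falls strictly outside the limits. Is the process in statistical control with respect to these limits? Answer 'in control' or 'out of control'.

in control

All 5 points lie within [3053, 3359].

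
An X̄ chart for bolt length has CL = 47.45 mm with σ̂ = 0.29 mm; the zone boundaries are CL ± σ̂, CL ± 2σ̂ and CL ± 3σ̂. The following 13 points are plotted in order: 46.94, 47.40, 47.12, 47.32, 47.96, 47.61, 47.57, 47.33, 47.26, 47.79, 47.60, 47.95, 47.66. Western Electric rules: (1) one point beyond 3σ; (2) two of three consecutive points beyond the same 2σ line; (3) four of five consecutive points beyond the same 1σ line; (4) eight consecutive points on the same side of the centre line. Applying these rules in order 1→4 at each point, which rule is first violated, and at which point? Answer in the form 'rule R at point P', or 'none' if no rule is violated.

Zone of each point (C = within 1σ̂, B = 1σ̂–2σ̂, A = 2σ̂–3σ̂, * = beyond 3σ̂; sign = side of CL): 1:-B, 2:-C, 3:-B, 4:-C, 5:+B, 6:+C, 7:+C, 8:-C, 9:-C, 10:+B, 11:+C, 12:+B, 13:+C
No rule fires across all 13 points.

none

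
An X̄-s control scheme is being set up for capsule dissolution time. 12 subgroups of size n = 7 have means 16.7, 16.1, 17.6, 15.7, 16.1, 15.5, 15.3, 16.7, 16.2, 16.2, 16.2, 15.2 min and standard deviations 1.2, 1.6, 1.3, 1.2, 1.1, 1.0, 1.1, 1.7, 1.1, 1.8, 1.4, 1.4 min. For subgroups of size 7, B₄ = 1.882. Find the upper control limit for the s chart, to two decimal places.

s̄ = (1.2 + 1.6 + 1.3 + 1.2 + 1.1 + 1.0 + 1.1 + 1.7 + 1.1 + 1.8 + 1.4 + 1.4) / 12 = 1.3250
UCL_s = B₄·s̄ = 1.882 × 1.3250 = 2.4936

2.49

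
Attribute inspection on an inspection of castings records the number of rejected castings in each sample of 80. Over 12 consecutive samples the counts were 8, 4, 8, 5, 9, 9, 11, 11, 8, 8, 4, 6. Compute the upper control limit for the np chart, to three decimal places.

p̄ = Σdᵢ / (k·n) = 91 / (12 × 80) = 0.09479
UCL = np̄ + 3·√(np̄(1−p̄)) = 7.5833 + 3 × √(7.5833×0.90521) = 7.5833 + 3 × 2.6200 = 15.4434

15.443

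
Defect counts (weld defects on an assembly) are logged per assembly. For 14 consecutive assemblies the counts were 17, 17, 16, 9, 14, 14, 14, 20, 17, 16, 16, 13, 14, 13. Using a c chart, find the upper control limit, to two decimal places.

c̄ = (17 + 17 + 16 + 9 + 14 + 14 + 14 + 20 + 17 + 16 + 16 + 13 + 14 + 13) / 14 = 210 / 14 = 15.0000
UCL = c̄ + 3√c̄ = 15.0000 + 3 × √15.0000 = 15.0000 + 3 × 3.8730 = 26.6190

26.62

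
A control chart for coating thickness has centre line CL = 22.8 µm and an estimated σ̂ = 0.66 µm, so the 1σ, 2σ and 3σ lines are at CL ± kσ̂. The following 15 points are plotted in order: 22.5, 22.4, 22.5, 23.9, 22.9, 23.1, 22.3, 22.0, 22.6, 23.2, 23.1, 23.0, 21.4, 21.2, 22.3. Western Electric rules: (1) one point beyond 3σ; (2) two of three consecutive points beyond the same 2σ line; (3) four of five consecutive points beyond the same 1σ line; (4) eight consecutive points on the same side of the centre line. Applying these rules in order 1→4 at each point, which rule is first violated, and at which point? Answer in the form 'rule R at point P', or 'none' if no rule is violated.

rule 2 at point 14

Zone of each point (C = within 1σ̂, B = 1σ̂–2σ̂, A = 2σ̂–3σ̂, * = beyond 3σ̂; sign = side of CL): 1:-C, 2:-C, 3:-C, 4:+B, 5:+C, 6:+C, 7:-C, 8:-B, 9:-C, 10:+C, 11:+C, 12:+C, 13:-A, 14:-A, 15:-C
Rule 2 (two of three consecutive points beyond the same 2σ limit) is satisfied at point 14.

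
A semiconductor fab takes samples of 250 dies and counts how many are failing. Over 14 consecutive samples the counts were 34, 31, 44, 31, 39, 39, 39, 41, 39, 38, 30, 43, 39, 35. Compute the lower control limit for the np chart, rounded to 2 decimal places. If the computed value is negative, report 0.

20.39

p̄ = Σdᵢ / (k·n) = 522 / (14 × 250) = 0.14914
LCL = np̄ − 3·√(np̄(1−p̄)) = 37.2857 − 3 × 5.6325 = 20.3883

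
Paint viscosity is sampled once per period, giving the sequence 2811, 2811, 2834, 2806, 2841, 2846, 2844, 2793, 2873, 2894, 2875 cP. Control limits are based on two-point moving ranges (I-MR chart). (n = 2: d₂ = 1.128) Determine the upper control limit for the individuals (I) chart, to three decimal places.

X̄ = (2811 + 2811 + 2834 + 2806 + 2841 + 2846 + 2844 + 2793 + 2873 + 2894 + 2875) / 11 = 2838.9091
Moving ranges: 0, 23, 28, 35, 5, 2, 51, 80, 21, 19; M̄R̄ = 264.0000 / 10 = 26.4000
UCL = X̄ + 3·M̄R̄/d₂ = 2838.9091 + 3 × 26.4000 / 1.128 = 2909.1219

2909.122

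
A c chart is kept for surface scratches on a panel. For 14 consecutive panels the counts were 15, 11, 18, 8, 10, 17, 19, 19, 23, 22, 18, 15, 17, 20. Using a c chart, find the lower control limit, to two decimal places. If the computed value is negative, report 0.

c̄ = (15 + 11 + 18 + 8 + 10 + 17 + 19 + 19 + 23 + 22 + 18 + 15 + 17 + 20) / 14 = 232 / 14 = 16.5714
LCL = c̄ − 3√c̄ = 16.5714 − 3 × 4.0708 = 4.3590

4.36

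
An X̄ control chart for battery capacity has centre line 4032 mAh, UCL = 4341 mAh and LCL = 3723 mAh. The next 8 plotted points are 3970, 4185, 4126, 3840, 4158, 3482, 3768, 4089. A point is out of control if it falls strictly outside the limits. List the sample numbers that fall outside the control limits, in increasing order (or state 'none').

Compare each point to [3723, 4341]: sample 6 = 3482 < LCL.

6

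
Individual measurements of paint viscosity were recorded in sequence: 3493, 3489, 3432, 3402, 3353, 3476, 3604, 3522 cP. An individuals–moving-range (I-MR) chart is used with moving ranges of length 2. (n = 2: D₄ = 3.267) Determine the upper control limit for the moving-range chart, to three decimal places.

Moving ranges: 4, 57, 30, 49, 123, 128, 82; M̄R̄ = 473.0000 / 7 = 67.5714
UCL_MR = D₄·M̄R̄ = 3.267 × 67.5714 = 220.7559

220.756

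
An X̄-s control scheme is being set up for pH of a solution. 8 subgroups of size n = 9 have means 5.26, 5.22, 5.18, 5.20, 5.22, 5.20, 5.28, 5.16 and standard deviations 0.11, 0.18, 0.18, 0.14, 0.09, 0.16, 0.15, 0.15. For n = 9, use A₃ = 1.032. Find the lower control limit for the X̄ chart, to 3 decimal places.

5.065

X̄̄ = (5.26 + 5.22 + 5.18 + 5.20 + 5.22 + 5.20 + 5.28 + 5.16) / 8 = 5.2150
s̄ = (0.11 + 0.18 + 0.18 + 0.14 + 0.09 + 0.16 + 0.15 + 0.15) / 8 = 0.1450
LCL = X̄̄ − A₃·s̄ = 5.2150 − 1.032 × 0.1450 = 5.0654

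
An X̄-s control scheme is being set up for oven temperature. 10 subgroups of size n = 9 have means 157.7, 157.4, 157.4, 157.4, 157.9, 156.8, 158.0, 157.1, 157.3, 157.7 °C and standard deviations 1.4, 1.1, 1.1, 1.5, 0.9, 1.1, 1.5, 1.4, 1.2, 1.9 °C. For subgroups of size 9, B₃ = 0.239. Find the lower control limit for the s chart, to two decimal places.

0.31

s̄ = (1.4 + 1.1 + 1.1 + 1.5 + 0.9 + 1.1 + 1.5 + 1.4 + 1.2 + 1.9) / 10 = 1.3100
LCL_s = B₃·s̄ = 0.239 × 1.3100 = 0.3131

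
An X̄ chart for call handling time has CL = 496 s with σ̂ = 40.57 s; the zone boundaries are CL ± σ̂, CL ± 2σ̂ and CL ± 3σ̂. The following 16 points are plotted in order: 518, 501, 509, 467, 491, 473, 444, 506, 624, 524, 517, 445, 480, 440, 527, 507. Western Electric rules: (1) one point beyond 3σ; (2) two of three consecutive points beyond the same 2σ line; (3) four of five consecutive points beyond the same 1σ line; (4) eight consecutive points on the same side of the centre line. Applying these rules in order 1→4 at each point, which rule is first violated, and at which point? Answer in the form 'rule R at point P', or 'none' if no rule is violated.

rule 1 at point 9

Zone of each point (C = within 1σ̂, B = 1σ̂–2σ̂, A = 2σ̂–3σ̂, * = beyond 3σ̂; sign = side of CL): 1:+C, 2:+C, 3:+C, 4:-C, 5:-C, 6:-C, 7:-B, 8:+C, 9:+*, 10:+C, 11:+C, 12:-B, 13:-C, 14:-B, 15:+C, 16:+C
Rule 1 (one point beyond the 3σ limits) is satisfied at point 9.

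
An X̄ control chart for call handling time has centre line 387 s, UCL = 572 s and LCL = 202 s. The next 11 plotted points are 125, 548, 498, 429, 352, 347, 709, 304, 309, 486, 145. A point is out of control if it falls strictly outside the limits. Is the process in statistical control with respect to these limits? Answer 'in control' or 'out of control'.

Compare each point to [202, 572]: sample 1 = 125 < LCL; sample 7 = 709 > UCL; sample 11 = 145 < LCL.

out of control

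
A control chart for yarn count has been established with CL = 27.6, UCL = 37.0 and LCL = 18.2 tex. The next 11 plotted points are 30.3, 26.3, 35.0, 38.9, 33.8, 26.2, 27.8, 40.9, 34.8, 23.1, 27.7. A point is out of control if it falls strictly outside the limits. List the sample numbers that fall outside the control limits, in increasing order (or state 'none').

4, 8

Compare each point to [18.2, 37.0]: sample 4 = 38.9 > UCL; sample 8 = 40.9 > UCL.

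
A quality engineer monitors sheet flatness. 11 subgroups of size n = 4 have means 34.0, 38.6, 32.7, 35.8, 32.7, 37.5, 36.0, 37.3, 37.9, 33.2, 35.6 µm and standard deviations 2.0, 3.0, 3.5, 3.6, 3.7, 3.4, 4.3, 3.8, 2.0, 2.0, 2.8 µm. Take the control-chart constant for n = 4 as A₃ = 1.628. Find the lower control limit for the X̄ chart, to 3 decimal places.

X̄̄ = (34.0 + 38.6 + 32.7 + 35.8 + 32.7 + 37.5 + 36.0 + 37.3 + 37.9 + 33.2 + 35.6) / 11 = 35.5727
s̄ = (2.0 + 3.0 + 3.5 + 3.6 + 3.7 + 3.4 + 4.3 + 3.8 + 2.0 + 2.0 + 2.8) / 11 = 3.1000
LCL = X̄̄ − A₃·s̄ = 35.5727 − 1.628 × 3.1000 = 30.5259

30.526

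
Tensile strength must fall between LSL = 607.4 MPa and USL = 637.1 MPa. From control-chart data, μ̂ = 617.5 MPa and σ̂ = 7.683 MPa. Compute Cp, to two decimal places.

Cp = (USL − LSL) / (6σ̂) = (637.1 − 607.4) / (6 × 7.683) = 29.7000 / 46.0980 = 0.6443

0.64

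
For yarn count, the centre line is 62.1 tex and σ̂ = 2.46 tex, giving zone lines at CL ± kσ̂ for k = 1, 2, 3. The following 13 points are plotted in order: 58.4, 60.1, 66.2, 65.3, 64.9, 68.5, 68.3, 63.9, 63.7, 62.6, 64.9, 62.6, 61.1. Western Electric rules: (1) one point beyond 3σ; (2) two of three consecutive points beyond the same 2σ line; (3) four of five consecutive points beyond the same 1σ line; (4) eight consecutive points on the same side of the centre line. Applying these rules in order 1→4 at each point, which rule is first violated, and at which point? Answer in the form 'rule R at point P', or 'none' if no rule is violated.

rule 3 at point 6

Zone of each point (C = within 1σ̂, B = 1σ̂–2σ̂, A = 2σ̂–3σ̂, * = beyond 3σ̂; sign = side of CL): 1:-B, 2:-C, 3:+B, 4:+B, 5:+B, 6:+A, 7:+A, 8:+C, 9:+C, 10:+C, 11:+B, 12:+C, 13:-C
Rule 3 (four of five consecutive points beyond the same 1σ limit) is satisfied at point 6.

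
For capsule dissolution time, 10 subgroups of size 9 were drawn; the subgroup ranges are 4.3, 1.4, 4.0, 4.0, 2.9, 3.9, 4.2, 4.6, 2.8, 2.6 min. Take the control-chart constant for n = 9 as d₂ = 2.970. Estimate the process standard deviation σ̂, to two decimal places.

1.17

R̄ = (4.3 + 1.4 + 4.0 + 4.0 + 2.9 + 3.9 + 4.2 + 4.6 + 2.8 + 2.6) / 10 = 3.4700
σ̂ = R̄ / d₂ = 3.4700 / 2.970 = 1.1684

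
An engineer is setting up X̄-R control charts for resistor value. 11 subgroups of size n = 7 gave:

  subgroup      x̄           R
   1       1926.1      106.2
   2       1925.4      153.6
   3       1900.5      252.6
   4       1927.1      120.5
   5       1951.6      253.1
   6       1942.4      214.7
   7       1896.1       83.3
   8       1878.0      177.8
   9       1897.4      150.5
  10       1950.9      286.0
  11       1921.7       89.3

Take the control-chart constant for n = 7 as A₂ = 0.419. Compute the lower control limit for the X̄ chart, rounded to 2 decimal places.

1847.85

X̄̄ = (1926.1 + 1925.4 + 1900.5 + 1927.1 + 1951.6 + 1942.4 + 1896.1 + 1878.0 + 1897.4 + 1950.9 + 1921.7) / 11 = 21117.2000 / 11 = 1919.7455
R̄ = (106.2 + 153.6 + 252.6 + 120.5 + 253.1 + 214.7 + 83.3 + 177.8 + 150.5 + 286.0 + 89.3) / 11 = 1887.6000 / 11 = 171.6000
LCL = X̄̄ − A₂·R̄ = 1919.7455 − 0.419 × 171.6000 = 1847.8451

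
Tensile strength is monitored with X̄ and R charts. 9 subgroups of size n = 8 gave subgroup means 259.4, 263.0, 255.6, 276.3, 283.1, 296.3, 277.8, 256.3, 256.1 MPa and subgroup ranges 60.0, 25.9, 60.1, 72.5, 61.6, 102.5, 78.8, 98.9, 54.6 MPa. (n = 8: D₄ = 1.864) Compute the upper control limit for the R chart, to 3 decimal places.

127.353

R̄ = (60.0 + 25.9 + 60.1 + 72.5 + 61.6 + 102.5 + 78.8 + 98.9 + 54.6) / 9 = 614.9000 / 9 = 68.3222
UCL_R = D₄·R̄ = 1.864 × 68.3222 = 127.3526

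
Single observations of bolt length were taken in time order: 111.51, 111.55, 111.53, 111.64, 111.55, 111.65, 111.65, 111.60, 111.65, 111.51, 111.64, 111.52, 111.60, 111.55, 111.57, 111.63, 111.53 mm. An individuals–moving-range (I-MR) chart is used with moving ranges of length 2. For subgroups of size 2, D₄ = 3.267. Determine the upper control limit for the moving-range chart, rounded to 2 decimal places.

0.24

Moving ranges: 0.04, 0.02, 0.11, 0.09, 0.10, 0.00, 0.05, 0.05, 0.14, 0.13, 0.12, 0.08, 0.05, 0.02, 0.06, 0.10; M̄R̄ = 1.1600 / 16 = 0.0725
UCL_MR = D₄·M̄R̄ = 3.267 × 0.0725 = 0.2369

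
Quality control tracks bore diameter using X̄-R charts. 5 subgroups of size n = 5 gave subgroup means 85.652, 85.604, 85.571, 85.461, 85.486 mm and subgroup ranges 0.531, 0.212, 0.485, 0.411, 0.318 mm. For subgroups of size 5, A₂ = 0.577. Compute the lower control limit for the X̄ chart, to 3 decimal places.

X̄̄ = (85.652 + 85.604 + 85.571 + 85.461 + 85.486) / 5 = 427.7740 / 5 = 85.5548
R̄ = (0.531 + 0.212 + 0.485 + 0.411 + 0.318) / 5 = 1.9570 / 5 = 0.3914
LCL = X̄̄ − A₂·R̄ = 85.5548 − 0.577 × 0.3914 = 85.3290

85.329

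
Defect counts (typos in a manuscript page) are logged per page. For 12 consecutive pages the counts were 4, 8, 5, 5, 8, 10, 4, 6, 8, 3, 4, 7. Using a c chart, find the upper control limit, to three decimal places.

13.348

c̄ = (4 + 8 + 5 + 5 + 8 + 10 + 4 + 6 + 8 + 3 + 4 + 7) / 12 = 72 / 12 = 6.0000
UCL = c̄ + 3√c̄ = 6.0000 + 3 × √6.0000 = 6.0000 + 3 × 2.4495 = 13.3485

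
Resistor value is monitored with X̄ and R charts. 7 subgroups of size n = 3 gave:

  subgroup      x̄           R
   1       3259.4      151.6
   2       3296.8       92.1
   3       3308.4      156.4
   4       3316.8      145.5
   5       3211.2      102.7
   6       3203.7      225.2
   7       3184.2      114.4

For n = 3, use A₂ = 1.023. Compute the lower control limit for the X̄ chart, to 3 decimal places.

3109.983

X̄̄ = (3259.4 + 3296.8 + 3308.4 + 3316.8 + 3211.2 + 3203.7 + 3184.2) / 7 = 22780.5000 / 7 = 3254.3571
R̄ = (151.6 + 92.1 + 156.4 + 145.5 + 102.7 + 225.2 + 114.4) / 7 = 987.9000 / 7 = 141.1286
LCL = X̄̄ − A₂·R̄ = 3254.3571 − 1.023 × 141.1286 = 3109.9826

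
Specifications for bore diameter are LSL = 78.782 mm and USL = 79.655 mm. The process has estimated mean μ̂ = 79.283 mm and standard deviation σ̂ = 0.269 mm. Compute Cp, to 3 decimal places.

Cp = (USL − LSL) / (6σ̂) = (79.655 − 78.782) / (6 × 0.269) = 0.8730 / 1.6140 = 0.5409

0.541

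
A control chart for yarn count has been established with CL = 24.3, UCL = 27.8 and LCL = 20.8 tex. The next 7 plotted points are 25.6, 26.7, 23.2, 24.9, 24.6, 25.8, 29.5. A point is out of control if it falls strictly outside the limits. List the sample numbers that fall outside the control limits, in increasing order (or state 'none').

Compare each point to [20.8, 27.8]: sample 7 = 29.5 > UCL.

7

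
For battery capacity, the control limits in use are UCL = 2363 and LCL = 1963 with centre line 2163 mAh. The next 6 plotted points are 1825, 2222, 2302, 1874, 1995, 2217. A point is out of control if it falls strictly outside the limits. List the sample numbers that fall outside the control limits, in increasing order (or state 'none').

1, 4

Compare each point to [1963, 2363]: sample 1 = 1825 < LCL; sample 4 = 1874 < LCL.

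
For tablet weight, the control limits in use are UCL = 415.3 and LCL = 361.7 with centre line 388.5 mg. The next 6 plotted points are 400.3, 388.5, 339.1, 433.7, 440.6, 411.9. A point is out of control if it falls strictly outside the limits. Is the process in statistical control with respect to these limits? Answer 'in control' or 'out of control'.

Compare each point to [361.7, 415.3]: sample 3 = 339.1 < LCL; sample 4 = 433.7 > UCL; sample 5 = 440.6 > UCL.

out of control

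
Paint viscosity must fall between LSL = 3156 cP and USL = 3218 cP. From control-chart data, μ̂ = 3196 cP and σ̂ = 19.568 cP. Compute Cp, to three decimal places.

0.528

Cp = (USL − LSL) / (6σ̂) = (3218 − 3156) / (6 × 19.568) = 62.0000 / 117.4080 = 0.5281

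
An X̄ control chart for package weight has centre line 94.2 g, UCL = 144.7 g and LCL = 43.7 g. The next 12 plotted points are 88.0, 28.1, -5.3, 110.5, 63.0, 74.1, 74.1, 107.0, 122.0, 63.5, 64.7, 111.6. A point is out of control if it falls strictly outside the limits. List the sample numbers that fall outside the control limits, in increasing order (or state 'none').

2, 3

Compare each point to [43.7, 144.7]: sample 2 = 28.1 < LCL; sample 3 = -5.3 < LCL.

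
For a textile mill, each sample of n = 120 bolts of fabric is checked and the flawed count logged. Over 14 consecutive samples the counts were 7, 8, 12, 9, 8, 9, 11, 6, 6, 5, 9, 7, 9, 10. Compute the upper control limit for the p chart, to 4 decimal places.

p̄ = Σdᵢ / (k·n) = 116 / (14 × 120) = 0.06905
UCL = p̄ + 3·√(p̄(1−p̄)/n) = 0.06905 + 3 × √(0.06905×0.93095/120) = 0.06905 + 3 × 0.02314 = 0.13848

0.1385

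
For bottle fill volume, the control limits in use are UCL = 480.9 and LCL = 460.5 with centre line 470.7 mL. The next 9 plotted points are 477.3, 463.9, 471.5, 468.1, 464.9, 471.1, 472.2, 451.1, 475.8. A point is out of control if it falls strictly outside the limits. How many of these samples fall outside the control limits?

1

Compare each point to [460.5, 480.9]: sample 8 = 451.1 < LCL.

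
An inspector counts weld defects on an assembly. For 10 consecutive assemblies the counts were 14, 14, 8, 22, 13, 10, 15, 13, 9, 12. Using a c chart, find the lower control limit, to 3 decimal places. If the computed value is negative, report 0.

2.183

c̄ = (14 + 14 + 8 + 22 + 13 + 10 + 15 + 13 + 9 + 12) / 10 = 130 / 10 = 13.0000
LCL = c̄ − 3√c̄ = 13.0000 − 3 × 3.6056 = 2.1833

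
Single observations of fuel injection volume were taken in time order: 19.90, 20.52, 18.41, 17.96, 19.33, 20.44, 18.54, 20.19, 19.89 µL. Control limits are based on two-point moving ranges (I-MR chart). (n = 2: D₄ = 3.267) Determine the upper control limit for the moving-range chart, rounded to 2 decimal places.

Moving ranges: 0.62, 2.11, 0.45, 1.37, 1.11, 1.90, 1.65, 0.30; M̄R̄ = 9.5100 / 8 = 1.1887
UCL_MR = D₄·M̄R̄ = 3.267 × 1.1887 = 3.8836

3.88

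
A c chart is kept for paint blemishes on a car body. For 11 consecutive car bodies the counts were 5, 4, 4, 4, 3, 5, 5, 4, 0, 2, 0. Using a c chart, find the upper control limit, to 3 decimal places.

8.700

c̄ = (5 + 4 + 4 + 4 + 3 + 5 + 5 + 4 + 0 + 2 + 0) / 11 = 36 / 11 = 3.2727
UCL = c̄ + 3√c̄ = 3.2727 + 3 × √3.2727 = 3.2727 + 3 × 1.8091 = 8.6999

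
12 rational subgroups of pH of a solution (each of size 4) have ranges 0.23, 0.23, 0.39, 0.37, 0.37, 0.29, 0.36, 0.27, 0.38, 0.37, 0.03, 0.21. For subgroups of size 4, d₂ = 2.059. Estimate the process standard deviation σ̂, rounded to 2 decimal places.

R̄ = (0.23 + 0.23 + 0.39 + 0.37 + 0.37 + 0.29 + 0.36 + 0.27 + 0.38 + 0.37 + 0.03 + 0.21) / 12 = 0.2917
σ̂ = R̄ / d₂ = 0.2917 / 2.059 = 0.1417

0.14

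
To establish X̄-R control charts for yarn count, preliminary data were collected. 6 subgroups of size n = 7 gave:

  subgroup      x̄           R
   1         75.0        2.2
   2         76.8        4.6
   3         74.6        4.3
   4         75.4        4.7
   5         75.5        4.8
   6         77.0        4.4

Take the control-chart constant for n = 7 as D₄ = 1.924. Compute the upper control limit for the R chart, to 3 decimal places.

8.017

R̄ = (2.2 + 4.6 + 4.3 + 4.7 + 4.8 + 4.4) / 6 = 25.0000 / 6 = 4.1667
UCL_R = D₄·R̄ = 1.924 × 4.1667 = 8.0167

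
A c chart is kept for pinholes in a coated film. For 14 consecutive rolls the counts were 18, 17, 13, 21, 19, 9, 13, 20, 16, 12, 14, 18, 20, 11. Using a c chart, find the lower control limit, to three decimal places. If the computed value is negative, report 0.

3.866

c̄ = (18 + 17 + 13 + 21 + 19 + 9 + 13 + 20 + 16 + 12 + 14 + 18 + 20 + 11) / 14 = 221 / 14 = 15.7857
LCL = c̄ − 3√c̄ = 15.7857 − 3 × 3.9731 = 3.8663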